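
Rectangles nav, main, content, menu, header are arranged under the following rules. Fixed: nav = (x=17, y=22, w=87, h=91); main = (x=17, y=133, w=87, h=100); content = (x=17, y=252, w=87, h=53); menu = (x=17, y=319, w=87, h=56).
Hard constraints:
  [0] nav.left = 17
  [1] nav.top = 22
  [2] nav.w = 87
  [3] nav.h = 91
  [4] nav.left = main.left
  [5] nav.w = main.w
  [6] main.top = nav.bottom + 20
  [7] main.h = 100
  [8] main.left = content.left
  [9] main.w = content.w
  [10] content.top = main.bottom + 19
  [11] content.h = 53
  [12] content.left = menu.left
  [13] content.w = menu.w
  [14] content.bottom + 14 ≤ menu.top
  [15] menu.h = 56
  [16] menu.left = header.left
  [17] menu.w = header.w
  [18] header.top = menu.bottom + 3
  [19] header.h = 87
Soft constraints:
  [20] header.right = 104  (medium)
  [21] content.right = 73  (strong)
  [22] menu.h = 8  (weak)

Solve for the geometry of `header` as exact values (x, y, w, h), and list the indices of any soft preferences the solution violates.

header = (x=17, y=378, w=87, h=87)
violated soft preferences: 21, 22

1. header.x = 17  [menu.left = header.left]
2. header.w = 87  [menu.w = header.w]
3. header.y = 378  [header.top = menu.bottom + 3]
4. header.h = 87  [header.h = 87]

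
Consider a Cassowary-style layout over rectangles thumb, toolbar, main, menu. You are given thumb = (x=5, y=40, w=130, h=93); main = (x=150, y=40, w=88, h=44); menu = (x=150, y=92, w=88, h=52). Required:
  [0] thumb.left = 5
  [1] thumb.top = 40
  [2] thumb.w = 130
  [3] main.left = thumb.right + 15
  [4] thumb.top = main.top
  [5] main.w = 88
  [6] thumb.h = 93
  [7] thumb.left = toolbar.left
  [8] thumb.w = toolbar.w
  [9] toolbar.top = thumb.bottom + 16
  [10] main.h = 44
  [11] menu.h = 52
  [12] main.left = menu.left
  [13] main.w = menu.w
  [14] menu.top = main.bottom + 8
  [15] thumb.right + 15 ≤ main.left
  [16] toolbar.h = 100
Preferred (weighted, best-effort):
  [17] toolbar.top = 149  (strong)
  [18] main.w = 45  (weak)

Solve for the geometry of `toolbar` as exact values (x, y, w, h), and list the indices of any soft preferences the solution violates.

1. toolbar.x = 5  [thumb.left = toolbar.left]
2. toolbar.w = 130  [thumb.w = toolbar.w]
3. toolbar.y = 149  [toolbar.top = thumb.bottom + 16]
4. toolbar.h = 100  [toolbar.h = 100]

toolbar = (x=5, y=149, w=130, h=100)
violated soft preferences: 18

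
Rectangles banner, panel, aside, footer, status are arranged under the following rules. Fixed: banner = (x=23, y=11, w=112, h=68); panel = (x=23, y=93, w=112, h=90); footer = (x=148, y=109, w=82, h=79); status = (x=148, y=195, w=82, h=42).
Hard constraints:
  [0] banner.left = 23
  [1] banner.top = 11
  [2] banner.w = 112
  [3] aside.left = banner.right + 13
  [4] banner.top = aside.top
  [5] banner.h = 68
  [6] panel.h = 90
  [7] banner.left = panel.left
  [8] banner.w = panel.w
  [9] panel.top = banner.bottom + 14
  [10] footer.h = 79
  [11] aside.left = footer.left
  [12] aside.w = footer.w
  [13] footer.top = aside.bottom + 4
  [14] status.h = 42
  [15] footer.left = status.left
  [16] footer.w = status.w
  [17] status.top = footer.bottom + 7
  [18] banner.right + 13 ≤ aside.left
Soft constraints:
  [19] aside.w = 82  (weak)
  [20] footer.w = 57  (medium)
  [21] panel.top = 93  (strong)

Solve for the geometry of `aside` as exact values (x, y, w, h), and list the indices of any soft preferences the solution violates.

aside = (x=148, y=11, w=82, h=94)
violated soft preferences: 20

1. aside.x = 148  [aside.left = banner.right + 13]
2. aside.y = 11  [banner.top = aside.top]
3. aside.w = 82  [aside.w = footer.w]
4. aside.h = 94  [footer.top = aside.bottom + 4]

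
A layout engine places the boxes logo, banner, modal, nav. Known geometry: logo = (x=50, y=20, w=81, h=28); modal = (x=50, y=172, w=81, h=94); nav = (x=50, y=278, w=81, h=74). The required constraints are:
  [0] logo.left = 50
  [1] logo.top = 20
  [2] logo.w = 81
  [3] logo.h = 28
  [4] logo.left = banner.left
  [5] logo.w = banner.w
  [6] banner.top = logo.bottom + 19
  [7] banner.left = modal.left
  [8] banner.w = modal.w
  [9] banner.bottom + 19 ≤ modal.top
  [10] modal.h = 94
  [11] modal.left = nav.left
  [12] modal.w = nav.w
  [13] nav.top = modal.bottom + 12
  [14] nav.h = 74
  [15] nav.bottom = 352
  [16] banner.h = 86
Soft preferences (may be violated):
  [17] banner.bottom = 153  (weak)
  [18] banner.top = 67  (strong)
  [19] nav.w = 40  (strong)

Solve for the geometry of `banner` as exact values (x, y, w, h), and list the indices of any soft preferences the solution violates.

banner = (x=50, y=67, w=81, h=86)
violated soft preferences: 19

1. banner.x = 50  [logo.left = banner.left]
2. banner.w = 81  [logo.w = banner.w]
3. banner.y = 67  [banner.top = logo.bottom + 19]
4. banner.h = 86  [banner.h = 86]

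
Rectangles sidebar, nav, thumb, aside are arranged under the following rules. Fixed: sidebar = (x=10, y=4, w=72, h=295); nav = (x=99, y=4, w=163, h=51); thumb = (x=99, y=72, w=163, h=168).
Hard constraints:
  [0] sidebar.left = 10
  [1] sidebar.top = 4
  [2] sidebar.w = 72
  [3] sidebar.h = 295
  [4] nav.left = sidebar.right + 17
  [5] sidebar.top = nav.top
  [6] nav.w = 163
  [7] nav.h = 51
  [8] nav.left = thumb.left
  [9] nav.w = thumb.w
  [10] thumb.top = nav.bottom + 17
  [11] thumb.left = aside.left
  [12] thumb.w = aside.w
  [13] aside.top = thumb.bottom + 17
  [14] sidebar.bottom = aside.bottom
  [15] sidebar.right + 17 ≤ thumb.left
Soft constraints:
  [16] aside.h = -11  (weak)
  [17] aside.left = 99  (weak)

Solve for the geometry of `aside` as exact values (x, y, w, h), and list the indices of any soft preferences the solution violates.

aside = (x=99, y=257, w=163, h=42)
violated soft preferences: 16

1. aside.x = 99  [thumb.left = aside.left]
2. aside.w = 163  [thumb.w = aside.w]
3. aside.y = 257  [aside.top = thumb.bottom + 17]
4. aside.h = 42  [sidebar.bottom = aside.bottom]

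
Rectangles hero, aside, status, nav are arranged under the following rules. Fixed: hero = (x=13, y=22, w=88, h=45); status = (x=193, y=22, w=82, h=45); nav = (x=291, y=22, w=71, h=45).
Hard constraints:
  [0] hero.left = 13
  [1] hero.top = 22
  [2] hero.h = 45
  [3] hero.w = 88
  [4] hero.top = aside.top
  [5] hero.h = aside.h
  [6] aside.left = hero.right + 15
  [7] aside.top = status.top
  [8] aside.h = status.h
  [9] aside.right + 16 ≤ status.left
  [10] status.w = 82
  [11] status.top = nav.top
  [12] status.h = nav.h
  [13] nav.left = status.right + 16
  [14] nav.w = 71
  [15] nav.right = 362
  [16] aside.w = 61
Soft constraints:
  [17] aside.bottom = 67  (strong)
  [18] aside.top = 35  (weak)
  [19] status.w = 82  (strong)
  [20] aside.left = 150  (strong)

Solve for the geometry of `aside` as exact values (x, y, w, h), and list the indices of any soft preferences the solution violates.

1. aside.y = 22  [hero.top = aside.top]
2. aside.h = 45  [hero.h = aside.h]
3. aside.x = 116  [aside.left = hero.right + 15]
4. aside.w = 61  [aside.w = 61]

aside = (x=116, y=22, w=61, h=45)
violated soft preferences: 18, 20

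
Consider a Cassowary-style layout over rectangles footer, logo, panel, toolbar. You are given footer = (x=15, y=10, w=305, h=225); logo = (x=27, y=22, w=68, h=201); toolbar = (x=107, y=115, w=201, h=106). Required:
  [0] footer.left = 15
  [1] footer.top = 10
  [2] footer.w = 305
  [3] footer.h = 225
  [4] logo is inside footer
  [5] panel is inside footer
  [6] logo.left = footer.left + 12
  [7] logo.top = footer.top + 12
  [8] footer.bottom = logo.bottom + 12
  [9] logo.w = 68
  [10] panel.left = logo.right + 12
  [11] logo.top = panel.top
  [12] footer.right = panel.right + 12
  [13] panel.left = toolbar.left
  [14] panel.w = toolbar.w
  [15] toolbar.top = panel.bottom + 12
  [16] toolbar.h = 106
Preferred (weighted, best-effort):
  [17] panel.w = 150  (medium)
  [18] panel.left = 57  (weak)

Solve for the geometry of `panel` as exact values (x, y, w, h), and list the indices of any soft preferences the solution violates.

panel = (x=107, y=22, w=201, h=81)
violated soft preferences: 17, 18

1. panel.x = 107  [panel.left = logo.right + 12]
2. panel.y = 22  [logo.top = panel.top]
3. panel.w = 201  [footer.right = panel.right + 12]
4. panel.h = 81  [toolbar.top = panel.bottom + 12]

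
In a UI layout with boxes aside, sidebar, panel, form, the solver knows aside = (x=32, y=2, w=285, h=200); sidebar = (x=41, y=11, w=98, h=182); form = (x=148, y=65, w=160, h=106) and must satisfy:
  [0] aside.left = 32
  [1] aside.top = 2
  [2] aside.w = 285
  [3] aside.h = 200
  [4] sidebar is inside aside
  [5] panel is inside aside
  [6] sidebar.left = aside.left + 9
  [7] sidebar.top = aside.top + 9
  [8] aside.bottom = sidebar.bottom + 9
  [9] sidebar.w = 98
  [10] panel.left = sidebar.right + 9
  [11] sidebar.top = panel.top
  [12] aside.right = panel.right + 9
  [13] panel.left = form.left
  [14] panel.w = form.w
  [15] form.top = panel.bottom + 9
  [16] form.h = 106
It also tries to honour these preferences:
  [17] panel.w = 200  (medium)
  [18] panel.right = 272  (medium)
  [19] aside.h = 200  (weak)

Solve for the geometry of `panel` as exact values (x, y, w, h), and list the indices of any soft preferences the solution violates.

panel = (x=148, y=11, w=160, h=45)
violated soft preferences: 17, 18

1. panel.x = 148  [panel.left = sidebar.right + 9]
2. panel.y = 11  [sidebar.top = panel.top]
3. panel.w = 160  [aside.right = panel.right + 9]
4. panel.h = 45  [form.top = panel.bottom + 9]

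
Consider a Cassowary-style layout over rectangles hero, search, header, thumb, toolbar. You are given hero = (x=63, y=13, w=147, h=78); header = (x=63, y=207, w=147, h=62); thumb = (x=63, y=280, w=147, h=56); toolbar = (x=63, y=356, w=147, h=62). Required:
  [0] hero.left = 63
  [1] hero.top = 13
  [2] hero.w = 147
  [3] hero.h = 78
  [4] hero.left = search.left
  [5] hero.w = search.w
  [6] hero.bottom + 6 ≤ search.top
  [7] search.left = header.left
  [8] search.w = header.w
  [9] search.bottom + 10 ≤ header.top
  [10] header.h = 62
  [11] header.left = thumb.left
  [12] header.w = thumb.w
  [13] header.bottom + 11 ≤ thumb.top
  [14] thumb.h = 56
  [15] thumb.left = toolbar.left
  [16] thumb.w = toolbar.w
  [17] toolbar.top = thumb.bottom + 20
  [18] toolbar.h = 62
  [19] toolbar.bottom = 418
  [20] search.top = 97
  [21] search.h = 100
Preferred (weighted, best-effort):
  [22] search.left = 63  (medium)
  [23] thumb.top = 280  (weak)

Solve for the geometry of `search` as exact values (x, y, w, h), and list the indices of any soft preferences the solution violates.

1. search.x = 63  [hero.left = search.left]
2. search.w = 147  [hero.w = search.w]
3. search.y = 97  [search.top = 97]
4. search.h = 100  [search.h = 100]

search = (x=63, y=97, w=147, h=100)
violated soft preferences: none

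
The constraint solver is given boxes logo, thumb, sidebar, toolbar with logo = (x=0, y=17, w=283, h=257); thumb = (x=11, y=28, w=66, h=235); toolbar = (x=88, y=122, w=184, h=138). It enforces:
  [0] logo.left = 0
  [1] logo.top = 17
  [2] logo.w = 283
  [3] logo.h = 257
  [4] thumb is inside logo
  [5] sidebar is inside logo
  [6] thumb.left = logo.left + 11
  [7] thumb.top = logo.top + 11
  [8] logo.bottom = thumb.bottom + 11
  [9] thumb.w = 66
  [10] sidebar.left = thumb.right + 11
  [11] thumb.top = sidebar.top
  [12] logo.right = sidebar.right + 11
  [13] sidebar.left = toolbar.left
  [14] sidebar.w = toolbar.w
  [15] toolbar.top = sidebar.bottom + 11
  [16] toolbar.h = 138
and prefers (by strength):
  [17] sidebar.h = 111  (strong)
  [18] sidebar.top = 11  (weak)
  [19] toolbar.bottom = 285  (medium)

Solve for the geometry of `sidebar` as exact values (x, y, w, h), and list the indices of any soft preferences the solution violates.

1. sidebar.x = 88  [sidebar.left = thumb.right + 11]
2. sidebar.y = 28  [thumb.top = sidebar.top]
3. sidebar.w = 184  [logo.right = sidebar.right + 11]
4. sidebar.h = 83  [toolbar.top = sidebar.bottom + 11]

sidebar = (x=88, y=28, w=184, h=83)
violated soft preferences: 17, 18, 19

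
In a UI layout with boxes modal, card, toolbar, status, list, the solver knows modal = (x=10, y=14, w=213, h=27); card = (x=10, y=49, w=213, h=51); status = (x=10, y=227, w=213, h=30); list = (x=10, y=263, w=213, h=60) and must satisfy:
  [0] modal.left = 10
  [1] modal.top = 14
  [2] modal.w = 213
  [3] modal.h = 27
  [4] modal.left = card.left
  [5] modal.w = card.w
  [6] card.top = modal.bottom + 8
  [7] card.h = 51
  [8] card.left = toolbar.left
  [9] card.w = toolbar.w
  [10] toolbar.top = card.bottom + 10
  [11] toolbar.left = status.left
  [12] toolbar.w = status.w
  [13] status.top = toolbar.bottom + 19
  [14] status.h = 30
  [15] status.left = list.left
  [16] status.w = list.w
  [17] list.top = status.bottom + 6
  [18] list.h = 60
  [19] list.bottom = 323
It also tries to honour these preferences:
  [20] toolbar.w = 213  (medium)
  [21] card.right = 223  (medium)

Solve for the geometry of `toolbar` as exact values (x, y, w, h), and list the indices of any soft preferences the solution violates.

1. toolbar.x = 10  [card.left = toolbar.left]
2. toolbar.w = 213  [card.w = toolbar.w]
3. toolbar.y = 110  [toolbar.top = card.bottom + 10]
4. toolbar.h = 98  [status.top = toolbar.bottom + 19]

toolbar = (x=10, y=110, w=213, h=98)
violated soft preferences: none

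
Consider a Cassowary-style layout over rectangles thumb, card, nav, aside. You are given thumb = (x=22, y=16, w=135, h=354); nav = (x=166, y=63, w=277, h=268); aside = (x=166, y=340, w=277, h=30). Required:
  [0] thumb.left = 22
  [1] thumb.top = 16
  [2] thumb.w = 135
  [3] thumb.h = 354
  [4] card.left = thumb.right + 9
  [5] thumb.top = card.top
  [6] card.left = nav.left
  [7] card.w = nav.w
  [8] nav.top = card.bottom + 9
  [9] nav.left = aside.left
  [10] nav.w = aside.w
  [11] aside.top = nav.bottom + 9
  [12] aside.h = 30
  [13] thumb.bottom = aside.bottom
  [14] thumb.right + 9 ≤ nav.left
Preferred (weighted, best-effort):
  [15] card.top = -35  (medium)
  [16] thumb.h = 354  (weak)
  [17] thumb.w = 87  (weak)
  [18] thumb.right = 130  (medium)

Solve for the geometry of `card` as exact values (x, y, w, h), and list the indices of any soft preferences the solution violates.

1. card.x = 166  [card.left = thumb.right + 9]
2. card.y = 16  [thumb.top = card.top]
3. card.w = 277  [card.w = nav.w]
4. card.h = 38  [nav.top = card.bottom + 9]

card = (x=166, y=16, w=277, h=38)
violated soft preferences: 15, 17, 18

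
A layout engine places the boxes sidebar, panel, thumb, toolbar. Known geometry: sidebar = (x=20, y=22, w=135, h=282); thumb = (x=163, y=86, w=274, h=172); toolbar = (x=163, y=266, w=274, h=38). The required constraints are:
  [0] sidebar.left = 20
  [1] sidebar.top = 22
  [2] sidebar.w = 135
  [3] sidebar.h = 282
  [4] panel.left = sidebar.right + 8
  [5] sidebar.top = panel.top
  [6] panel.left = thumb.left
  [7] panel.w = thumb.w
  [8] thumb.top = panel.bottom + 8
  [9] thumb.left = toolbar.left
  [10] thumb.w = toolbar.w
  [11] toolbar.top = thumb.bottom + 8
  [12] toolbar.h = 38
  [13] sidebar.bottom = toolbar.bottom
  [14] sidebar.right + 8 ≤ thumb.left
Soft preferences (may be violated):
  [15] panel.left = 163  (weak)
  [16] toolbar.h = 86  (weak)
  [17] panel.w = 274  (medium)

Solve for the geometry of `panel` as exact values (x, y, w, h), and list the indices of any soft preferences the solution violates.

1. panel.x = 163  [panel.left = sidebar.right + 8]
2. panel.y = 22  [sidebar.top = panel.top]
3. panel.w = 274  [panel.w = thumb.w]
4. panel.h = 56  [thumb.top = panel.bottom + 8]

panel = (x=163, y=22, w=274, h=56)
violated soft preferences: 16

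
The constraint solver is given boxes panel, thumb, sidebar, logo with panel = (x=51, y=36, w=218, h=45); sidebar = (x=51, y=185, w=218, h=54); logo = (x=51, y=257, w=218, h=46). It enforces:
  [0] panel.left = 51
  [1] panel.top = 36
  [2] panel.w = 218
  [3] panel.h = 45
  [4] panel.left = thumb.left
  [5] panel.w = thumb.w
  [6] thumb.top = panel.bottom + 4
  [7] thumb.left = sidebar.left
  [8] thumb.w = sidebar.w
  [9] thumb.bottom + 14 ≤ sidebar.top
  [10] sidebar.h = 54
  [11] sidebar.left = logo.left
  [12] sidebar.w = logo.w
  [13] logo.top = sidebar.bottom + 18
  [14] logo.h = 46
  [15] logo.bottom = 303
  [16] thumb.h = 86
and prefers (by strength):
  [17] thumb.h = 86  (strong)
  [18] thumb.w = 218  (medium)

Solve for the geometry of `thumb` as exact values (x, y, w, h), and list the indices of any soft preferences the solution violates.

1. thumb.x = 51  [panel.left = thumb.left]
2. thumb.w = 218  [panel.w = thumb.w]
3. thumb.y = 85  [thumb.top = panel.bottom + 4]
4. thumb.h = 86  [thumb.h = 86]

thumb = (x=51, y=85, w=218, h=86)
violated soft preferences: none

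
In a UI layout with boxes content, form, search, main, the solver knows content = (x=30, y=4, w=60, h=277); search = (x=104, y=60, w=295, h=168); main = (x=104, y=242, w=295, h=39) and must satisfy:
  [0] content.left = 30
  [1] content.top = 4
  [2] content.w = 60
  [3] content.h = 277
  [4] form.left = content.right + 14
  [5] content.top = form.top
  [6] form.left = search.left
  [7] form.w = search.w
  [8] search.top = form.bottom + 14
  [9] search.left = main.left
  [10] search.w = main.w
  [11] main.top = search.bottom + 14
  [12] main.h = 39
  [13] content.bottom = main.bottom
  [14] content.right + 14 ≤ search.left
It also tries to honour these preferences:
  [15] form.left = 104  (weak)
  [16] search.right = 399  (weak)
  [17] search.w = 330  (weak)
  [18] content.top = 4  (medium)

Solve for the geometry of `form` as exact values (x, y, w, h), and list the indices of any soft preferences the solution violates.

1. form.x = 104  [form.left = content.right + 14]
2. form.y = 4  [content.top = form.top]
3. form.w = 295  [form.w = search.w]
4. form.h = 42  [search.top = form.bottom + 14]

form = (x=104, y=4, w=295, h=42)
violated soft preferences: 17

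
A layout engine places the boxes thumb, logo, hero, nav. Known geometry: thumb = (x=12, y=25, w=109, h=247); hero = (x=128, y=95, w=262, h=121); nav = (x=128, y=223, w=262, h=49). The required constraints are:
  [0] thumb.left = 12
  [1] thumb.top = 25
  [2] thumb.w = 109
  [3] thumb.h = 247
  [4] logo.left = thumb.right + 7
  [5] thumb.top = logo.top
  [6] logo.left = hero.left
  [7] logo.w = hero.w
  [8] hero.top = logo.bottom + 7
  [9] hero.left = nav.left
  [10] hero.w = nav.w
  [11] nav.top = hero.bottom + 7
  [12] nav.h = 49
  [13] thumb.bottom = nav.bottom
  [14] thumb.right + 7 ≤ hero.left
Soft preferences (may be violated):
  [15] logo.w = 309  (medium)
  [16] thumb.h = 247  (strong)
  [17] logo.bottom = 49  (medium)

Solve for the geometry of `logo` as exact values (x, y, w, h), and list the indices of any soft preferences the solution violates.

logo = (x=128, y=25, w=262, h=63)
violated soft preferences: 15, 17

1. logo.x = 128  [logo.left = thumb.right + 7]
2. logo.y = 25  [thumb.top = logo.top]
3. logo.w = 262  [logo.w = hero.w]
4. logo.h = 63  [hero.top = logo.bottom + 7]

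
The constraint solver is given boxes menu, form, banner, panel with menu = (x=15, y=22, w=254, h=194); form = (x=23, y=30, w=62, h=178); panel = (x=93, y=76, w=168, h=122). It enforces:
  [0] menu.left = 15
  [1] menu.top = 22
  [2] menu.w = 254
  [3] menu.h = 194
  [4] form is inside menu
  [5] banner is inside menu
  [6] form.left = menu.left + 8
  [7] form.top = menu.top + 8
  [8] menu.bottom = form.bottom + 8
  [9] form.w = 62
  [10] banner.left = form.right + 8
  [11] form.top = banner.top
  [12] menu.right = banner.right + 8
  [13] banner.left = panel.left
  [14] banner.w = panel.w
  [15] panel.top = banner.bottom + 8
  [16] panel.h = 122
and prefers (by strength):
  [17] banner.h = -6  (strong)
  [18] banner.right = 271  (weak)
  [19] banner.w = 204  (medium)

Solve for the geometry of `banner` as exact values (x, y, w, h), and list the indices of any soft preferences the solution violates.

banner = (x=93, y=30, w=168, h=38)
violated soft preferences: 17, 18, 19

1. banner.x = 93  [banner.left = form.right + 8]
2. banner.y = 30  [form.top = banner.top]
3. banner.w = 168  [menu.right = banner.right + 8]
4. banner.h = 38  [panel.top = banner.bottom + 8]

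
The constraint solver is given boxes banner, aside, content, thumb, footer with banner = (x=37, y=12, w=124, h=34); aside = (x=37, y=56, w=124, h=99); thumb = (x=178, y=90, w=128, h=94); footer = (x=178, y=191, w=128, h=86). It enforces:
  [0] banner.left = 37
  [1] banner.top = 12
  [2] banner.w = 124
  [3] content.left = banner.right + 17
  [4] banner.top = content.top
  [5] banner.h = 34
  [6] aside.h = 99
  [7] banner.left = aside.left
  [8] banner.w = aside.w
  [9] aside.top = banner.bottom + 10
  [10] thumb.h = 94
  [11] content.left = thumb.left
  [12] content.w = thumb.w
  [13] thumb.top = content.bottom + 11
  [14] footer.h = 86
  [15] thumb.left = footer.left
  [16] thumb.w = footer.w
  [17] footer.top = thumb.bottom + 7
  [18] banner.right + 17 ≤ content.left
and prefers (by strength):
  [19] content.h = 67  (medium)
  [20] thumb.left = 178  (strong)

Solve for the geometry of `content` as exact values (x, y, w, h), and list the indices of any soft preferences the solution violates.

content = (x=178, y=12, w=128, h=67)
violated soft preferences: none

1. content.x = 178  [content.left = banner.right + 17]
2. content.y = 12  [banner.top = content.top]
3. content.w = 128  [content.w = thumb.w]
4. content.h = 67  [thumb.top = content.bottom + 11]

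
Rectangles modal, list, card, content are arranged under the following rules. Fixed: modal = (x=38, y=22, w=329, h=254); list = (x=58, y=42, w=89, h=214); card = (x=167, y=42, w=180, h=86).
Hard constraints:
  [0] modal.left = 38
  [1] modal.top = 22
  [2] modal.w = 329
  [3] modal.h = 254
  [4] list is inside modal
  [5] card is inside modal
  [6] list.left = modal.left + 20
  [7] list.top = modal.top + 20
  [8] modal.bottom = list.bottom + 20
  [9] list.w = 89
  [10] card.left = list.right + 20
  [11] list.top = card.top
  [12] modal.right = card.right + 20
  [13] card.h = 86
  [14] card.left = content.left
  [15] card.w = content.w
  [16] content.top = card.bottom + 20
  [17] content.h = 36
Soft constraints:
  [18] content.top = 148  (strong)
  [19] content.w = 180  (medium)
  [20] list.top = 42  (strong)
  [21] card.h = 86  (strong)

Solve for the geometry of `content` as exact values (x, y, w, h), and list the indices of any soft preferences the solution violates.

content = (x=167, y=148, w=180, h=36)
violated soft preferences: none

1. content.x = 167  [card.left = content.left]
2. content.w = 180  [card.w = content.w]
3. content.y = 148  [content.top = card.bottom + 20]
4. content.h = 36  [content.h = 36]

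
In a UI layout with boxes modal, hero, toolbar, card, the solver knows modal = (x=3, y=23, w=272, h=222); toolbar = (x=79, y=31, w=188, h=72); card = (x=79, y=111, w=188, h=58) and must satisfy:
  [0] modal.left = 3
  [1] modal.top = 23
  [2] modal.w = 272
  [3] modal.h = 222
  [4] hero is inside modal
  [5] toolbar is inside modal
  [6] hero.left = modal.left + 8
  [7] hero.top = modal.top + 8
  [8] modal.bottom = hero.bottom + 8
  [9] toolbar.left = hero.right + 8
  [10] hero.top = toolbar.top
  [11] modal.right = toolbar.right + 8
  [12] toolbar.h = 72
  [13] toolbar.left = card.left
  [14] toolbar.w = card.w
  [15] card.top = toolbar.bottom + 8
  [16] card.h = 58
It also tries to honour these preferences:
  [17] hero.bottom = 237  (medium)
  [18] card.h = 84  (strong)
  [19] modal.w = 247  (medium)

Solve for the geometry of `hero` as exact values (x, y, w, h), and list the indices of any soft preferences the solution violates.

1. hero.x = 11  [hero.left = modal.left + 8]
2. hero.y = 31  [hero.top = modal.top + 8]
3. hero.h = 206  [modal.bottom = hero.bottom + 8]
4. hero.w = 60  [toolbar.left = hero.right + 8]

hero = (x=11, y=31, w=60, h=206)
violated soft preferences: 18, 19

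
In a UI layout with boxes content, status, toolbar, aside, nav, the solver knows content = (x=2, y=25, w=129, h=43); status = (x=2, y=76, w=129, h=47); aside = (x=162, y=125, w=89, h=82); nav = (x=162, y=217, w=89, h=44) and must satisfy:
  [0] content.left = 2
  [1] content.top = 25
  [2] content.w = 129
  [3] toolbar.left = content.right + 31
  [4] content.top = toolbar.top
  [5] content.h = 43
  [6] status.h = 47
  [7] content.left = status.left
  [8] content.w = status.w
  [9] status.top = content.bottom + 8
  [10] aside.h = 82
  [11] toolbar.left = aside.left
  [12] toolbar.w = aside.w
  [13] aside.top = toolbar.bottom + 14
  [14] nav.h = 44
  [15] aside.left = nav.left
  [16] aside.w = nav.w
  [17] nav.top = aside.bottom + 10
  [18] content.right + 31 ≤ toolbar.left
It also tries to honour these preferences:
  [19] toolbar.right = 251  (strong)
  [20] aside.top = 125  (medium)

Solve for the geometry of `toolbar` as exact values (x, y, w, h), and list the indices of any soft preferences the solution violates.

1. toolbar.x = 162  [toolbar.left = content.right + 31]
2. toolbar.y = 25  [content.top = toolbar.top]
3. toolbar.w = 89  [toolbar.w = aside.w]
4. toolbar.h = 86  [aside.top = toolbar.bottom + 14]

toolbar = (x=162, y=25, w=89, h=86)
violated soft preferences: none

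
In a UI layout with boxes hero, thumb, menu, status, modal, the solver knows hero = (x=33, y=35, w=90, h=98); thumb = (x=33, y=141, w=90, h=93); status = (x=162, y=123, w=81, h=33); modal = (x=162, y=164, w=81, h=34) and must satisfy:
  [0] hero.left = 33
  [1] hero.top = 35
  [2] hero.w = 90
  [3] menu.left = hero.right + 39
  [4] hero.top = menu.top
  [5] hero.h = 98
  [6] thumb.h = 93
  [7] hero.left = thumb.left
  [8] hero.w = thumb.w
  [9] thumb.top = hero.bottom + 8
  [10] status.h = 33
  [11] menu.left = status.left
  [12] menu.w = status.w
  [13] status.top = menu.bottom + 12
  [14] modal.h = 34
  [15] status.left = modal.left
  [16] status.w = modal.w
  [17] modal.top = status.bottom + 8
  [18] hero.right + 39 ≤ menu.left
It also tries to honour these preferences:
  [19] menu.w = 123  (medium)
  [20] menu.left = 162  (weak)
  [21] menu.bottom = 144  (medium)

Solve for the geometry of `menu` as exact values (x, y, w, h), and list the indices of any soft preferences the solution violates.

1. menu.x = 162  [menu.left = hero.right + 39]
2. menu.y = 35  [hero.top = menu.top]
3. menu.w = 81  [menu.w = status.w]
4. menu.h = 76  [status.top = menu.bottom + 12]

menu = (x=162, y=35, w=81, h=76)
violated soft preferences: 19, 21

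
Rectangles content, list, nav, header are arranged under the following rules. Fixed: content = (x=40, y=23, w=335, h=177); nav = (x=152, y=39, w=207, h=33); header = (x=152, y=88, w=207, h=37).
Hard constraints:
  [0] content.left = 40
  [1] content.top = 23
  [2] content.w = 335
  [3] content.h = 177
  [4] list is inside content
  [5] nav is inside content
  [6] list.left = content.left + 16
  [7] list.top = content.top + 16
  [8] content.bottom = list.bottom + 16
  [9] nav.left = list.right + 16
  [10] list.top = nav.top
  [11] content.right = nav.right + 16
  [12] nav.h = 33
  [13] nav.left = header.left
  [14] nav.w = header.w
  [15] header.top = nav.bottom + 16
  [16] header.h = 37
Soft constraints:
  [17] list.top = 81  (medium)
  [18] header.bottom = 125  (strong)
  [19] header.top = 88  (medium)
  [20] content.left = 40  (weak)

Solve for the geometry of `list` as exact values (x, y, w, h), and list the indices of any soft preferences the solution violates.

list = (x=56, y=39, w=80, h=145)
violated soft preferences: 17

1. list.x = 56  [list.left = content.left + 16]
2. list.y = 39  [list.top = content.top + 16]
3. list.h = 145  [content.bottom = list.bottom + 16]
4. list.w = 80  [nav.left = list.right + 16]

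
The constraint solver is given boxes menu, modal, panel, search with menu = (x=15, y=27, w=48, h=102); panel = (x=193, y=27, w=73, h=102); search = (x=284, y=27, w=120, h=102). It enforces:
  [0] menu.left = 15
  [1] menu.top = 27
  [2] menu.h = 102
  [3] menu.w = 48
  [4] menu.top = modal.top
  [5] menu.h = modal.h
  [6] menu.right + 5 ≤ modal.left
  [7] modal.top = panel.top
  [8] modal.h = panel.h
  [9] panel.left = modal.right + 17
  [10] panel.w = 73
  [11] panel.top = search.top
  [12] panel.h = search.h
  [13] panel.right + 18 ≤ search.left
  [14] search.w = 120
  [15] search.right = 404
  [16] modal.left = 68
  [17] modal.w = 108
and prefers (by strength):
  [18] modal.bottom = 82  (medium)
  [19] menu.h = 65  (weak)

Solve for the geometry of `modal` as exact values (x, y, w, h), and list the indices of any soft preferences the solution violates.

modal = (x=68, y=27, w=108, h=102)
violated soft preferences: 18, 19

1. modal.y = 27  [menu.top = modal.top]
2. modal.h = 102  [menu.h = modal.h]
3. modal.x = 68  [modal.left = 68]
4. modal.w = 108  [modal.w = 108]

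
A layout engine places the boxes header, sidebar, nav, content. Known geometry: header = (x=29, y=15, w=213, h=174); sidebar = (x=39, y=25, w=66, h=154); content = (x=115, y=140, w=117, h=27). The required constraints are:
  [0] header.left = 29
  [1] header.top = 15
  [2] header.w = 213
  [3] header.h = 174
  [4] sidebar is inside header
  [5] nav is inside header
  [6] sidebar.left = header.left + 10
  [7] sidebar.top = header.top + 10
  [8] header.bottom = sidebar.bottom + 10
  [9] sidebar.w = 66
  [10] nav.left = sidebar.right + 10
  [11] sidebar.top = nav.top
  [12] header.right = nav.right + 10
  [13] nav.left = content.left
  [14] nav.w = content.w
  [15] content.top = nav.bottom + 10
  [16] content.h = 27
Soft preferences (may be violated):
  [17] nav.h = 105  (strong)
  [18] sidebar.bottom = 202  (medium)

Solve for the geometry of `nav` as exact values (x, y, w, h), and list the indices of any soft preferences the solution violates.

1. nav.x = 115  [nav.left = sidebar.right + 10]
2. nav.y = 25  [sidebar.top = nav.top]
3. nav.w = 117  [header.right = nav.right + 10]
4. nav.h = 105  [content.top = nav.bottom + 10]

nav = (x=115, y=25, w=117, h=105)
violated soft preferences: 18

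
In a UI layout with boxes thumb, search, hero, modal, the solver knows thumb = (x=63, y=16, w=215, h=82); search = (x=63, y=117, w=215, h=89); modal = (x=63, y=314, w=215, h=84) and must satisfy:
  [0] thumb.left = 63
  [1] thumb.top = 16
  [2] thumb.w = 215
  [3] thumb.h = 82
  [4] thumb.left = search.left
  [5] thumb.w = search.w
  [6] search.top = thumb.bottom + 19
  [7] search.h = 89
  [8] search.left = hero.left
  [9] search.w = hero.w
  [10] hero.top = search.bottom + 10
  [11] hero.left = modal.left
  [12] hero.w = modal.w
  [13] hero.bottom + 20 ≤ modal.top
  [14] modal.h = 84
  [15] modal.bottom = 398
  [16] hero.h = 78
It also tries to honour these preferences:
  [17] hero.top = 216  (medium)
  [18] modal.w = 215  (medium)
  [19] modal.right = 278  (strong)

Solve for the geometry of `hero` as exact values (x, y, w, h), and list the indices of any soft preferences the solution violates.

1. hero.x = 63  [search.left = hero.left]
2. hero.w = 215  [search.w = hero.w]
3. hero.y = 216  [hero.top = search.bottom + 10]
4. hero.h = 78  [hero.h = 78]

hero = (x=63, y=216, w=215, h=78)
violated soft preferences: none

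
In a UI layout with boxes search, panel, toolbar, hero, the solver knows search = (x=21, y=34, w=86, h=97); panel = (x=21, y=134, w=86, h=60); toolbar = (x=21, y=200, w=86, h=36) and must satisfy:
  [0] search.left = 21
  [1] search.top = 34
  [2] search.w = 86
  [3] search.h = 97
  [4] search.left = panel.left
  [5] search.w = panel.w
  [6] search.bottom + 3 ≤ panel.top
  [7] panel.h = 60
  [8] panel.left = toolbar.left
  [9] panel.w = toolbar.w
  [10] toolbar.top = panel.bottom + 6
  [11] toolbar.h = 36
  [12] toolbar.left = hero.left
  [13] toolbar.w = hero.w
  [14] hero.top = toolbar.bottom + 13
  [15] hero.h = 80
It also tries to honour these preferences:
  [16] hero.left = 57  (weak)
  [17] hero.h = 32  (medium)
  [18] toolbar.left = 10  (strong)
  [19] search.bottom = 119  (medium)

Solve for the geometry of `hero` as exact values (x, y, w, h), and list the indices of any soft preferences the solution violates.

1. hero.x = 21  [toolbar.left = hero.left]
2. hero.w = 86  [toolbar.w = hero.w]
3. hero.y = 249  [hero.top = toolbar.bottom + 13]
4. hero.h = 80  [hero.h = 80]

hero = (x=21, y=249, w=86, h=80)
violated soft preferences: 16, 17, 18, 19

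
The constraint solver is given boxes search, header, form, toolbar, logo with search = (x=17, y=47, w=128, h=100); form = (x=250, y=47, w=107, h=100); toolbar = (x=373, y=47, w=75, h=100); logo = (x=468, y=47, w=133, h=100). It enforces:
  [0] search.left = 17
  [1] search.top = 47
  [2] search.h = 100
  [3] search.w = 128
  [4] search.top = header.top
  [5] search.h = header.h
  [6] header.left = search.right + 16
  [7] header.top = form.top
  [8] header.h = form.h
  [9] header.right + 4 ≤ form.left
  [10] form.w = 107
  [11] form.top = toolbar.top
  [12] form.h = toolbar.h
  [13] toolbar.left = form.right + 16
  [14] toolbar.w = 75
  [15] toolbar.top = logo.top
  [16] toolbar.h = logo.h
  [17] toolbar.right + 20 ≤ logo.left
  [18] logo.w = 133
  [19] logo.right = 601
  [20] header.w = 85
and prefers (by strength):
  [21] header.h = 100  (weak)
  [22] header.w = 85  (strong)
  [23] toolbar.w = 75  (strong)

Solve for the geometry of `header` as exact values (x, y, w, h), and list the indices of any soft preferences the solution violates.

1. header.y = 47  [search.top = header.top]
2. header.h = 100  [search.h = header.h]
3. header.x = 161  [header.left = search.right + 16]
4. header.w = 85  [header.w = 85]

header = (x=161, y=47, w=85, h=100)
violated soft preferences: none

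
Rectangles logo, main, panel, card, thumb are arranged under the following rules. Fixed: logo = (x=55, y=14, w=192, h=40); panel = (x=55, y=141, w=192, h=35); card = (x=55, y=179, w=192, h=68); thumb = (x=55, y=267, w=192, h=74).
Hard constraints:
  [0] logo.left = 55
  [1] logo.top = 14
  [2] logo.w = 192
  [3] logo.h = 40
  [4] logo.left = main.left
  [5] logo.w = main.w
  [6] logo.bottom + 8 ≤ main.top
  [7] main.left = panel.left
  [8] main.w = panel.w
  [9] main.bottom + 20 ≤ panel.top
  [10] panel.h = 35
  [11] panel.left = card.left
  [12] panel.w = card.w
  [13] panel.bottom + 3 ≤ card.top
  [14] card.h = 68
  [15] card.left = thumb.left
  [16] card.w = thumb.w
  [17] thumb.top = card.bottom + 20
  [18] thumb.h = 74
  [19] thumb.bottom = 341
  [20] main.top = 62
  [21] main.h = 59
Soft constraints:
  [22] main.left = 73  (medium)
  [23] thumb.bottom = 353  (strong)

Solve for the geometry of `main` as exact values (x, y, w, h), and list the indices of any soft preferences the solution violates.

main = (x=55, y=62, w=192, h=59)
violated soft preferences: 22, 23

1. main.x = 55  [logo.left = main.left]
2. main.w = 192  [logo.w = main.w]
3. main.y = 62  [main.top = 62]
4. main.h = 59  [main.h = 59]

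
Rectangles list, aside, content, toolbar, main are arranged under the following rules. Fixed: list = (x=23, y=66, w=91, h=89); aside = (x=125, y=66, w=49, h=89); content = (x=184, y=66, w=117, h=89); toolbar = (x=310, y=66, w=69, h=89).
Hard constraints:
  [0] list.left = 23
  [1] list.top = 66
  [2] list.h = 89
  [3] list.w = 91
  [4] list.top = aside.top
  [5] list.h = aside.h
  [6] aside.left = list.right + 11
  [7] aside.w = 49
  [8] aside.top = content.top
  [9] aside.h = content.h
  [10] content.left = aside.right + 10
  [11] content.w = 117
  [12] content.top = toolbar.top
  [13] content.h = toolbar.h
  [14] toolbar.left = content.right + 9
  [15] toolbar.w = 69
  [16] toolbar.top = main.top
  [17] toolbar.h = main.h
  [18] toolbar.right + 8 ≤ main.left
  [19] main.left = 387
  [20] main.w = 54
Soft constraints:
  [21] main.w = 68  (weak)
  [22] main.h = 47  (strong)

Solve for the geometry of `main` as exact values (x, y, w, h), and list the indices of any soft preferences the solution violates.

1. main.y = 66  [toolbar.top = main.top]
2. main.h = 89  [toolbar.h = main.h]
3. main.x = 387  [main.left = 387]
4. main.w = 54  [main.w = 54]

main = (x=387, y=66, w=54, h=89)
violated soft preferences: 21, 22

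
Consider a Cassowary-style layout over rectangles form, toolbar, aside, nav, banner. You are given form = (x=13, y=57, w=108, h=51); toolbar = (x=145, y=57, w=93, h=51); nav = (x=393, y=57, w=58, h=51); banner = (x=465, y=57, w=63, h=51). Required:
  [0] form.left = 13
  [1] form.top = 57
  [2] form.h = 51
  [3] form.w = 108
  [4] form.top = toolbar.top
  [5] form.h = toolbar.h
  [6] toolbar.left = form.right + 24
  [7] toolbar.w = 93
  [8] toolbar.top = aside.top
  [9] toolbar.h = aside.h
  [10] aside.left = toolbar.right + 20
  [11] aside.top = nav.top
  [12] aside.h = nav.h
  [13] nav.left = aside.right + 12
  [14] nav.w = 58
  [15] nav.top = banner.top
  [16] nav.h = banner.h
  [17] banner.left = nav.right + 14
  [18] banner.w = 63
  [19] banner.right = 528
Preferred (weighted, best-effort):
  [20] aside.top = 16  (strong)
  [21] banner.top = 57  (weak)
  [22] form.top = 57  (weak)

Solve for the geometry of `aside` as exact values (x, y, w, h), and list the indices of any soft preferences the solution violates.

1. aside.y = 57  [toolbar.top = aside.top]
2. aside.h = 51  [toolbar.h = aside.h]
3. aside.x = 258  [aside.left = toolbar.right + 20]
4. aside.w = 123  [nav.left = aside.right + 12]

aside = (x=258, y=57, w=123, h=51)
violated soft preferences: 20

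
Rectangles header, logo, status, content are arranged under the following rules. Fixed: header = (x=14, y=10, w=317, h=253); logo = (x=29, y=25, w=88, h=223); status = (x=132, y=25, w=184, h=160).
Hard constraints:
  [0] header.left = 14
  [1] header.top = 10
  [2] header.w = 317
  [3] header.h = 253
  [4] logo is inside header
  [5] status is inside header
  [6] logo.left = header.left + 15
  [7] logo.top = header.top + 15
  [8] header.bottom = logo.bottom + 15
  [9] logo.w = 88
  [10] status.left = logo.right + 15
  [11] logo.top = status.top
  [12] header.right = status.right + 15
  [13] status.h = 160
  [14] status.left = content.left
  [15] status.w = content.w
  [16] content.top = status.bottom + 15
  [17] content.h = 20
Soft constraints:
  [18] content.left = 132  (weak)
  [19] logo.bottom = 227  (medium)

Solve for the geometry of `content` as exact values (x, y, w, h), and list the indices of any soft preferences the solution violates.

content = (x=132, y=200, w=184, h=20)
violated soft preferences: 19

1. content.x = 132  [status.left = content.left]
2. content.w = 184  [status.w = content.w]
3. content.y = 200  [content.top = status.bottom + 15]
4. content.h = 20  [content.h = 20]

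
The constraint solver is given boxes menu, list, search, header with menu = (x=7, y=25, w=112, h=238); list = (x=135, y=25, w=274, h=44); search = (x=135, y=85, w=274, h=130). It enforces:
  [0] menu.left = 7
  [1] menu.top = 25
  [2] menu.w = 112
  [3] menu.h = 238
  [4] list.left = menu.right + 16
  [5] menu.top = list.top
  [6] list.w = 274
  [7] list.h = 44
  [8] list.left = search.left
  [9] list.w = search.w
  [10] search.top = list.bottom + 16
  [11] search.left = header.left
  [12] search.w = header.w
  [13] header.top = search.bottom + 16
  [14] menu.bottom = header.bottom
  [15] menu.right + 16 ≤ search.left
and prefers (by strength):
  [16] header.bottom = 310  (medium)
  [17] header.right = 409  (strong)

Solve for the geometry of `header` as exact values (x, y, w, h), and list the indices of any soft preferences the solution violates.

1. header.x = 135  [search.left = header.left]
2. header.w = 274  [search.w = header.w]
3. header.y = 231  [header.top = search.bottom + 16]
4. header.h = 32  [menu.bottom = header.bottom]

header = (x=135, y=231, w=274, h=32)
violated soft preferences: 16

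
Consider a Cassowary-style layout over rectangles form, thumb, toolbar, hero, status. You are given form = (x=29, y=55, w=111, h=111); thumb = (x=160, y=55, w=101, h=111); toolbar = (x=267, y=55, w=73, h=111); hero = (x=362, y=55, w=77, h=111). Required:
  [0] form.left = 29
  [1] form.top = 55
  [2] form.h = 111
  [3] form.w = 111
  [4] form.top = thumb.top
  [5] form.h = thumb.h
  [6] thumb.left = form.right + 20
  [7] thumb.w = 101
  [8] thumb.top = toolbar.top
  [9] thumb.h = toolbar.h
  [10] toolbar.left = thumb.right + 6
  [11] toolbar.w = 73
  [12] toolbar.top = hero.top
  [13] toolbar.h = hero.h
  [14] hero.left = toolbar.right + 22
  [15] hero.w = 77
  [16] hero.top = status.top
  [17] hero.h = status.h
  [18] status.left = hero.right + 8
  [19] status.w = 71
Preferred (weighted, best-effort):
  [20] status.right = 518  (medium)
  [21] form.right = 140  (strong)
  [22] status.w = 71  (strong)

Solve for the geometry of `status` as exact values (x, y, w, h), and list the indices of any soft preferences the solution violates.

1. status.y = 55  [hero.top = status.top]
2. status.h = 111  [hero.h = status.h]
3. status.x = 447  [status.left = hero.right + 8]
4. status.w = 71  [status.w = 71]

status = (x=447, y=55, w=71, h=111)
violated soft preferences: none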